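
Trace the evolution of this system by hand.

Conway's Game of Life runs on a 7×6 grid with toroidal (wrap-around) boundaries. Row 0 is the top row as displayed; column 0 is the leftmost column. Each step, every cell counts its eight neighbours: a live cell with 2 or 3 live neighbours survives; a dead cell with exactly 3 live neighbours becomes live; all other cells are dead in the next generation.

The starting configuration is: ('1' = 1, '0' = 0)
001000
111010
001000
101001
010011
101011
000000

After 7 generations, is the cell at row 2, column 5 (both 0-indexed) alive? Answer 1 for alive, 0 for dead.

k=0  001000
111010
001000
101001
010011
101011
000000
k=1  001100
001000
001000
101111
001000
110110
010101
k=2  010110
011000
001011
001011
000000
110111
010001
k=3  010110
110001
101011
000011
011000
011011
010000
k=4  010011
000000
000100
001010
011000
000100
010001
k=5  000011
000010
000100
011000
011000
110000
001001
k=6  000111
000111
001100
010100
000000
100000
010011
k=7  001000
000001
000000
000100
000000
100001
000100

0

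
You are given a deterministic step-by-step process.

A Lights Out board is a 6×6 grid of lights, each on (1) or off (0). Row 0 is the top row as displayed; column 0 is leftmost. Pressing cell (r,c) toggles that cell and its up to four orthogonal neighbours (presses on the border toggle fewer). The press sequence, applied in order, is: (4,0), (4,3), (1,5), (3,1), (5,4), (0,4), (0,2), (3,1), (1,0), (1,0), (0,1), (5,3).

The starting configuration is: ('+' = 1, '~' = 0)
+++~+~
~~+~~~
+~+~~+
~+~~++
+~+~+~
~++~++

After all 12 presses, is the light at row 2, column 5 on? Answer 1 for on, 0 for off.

step 0: +++~+~
~~+~~~
+~+~~+
~+~~++
+~+~+~
~++~++
step 1: +++~+~
~~+~~~
+~+~~+
++~~++
~++~+~
+++~++
step 2: +++~+~
~~+~~~
+~+~~+
++~+++
~+~+~~
++++++
step 3: +++~++
~~+~++
+~+~~~
++~+++
~+~+~~
++++++
step 4: +++~++
~~+~++
+++~~~
~~++++
~~~+~~
++++++
step 5: +++~++
~~+~++
+++~~~
~~++++
~~~++~
+++~~~
step 6: ++++~~
~~+~~+
+++~~~
~~++++
~~~++~
+++~~~
step 7: +~~~~~
~~~~~+
+++~~~
~~++++
~~~++~
+++~~~
step 8: +~~~~~
~~~~~+
+~+~~~
++~+++
~+~++~
+++~~~
step 9: ~~~~~~
++~~~+
~~+~~~
++~+++
~+~++~
+++~~~
step 10: +~~~~~
~~~~~+
+~+~~~
++~+++
~+~++~
+++~~~
step 11: ~++~~~
~+~~~+
+~+~~~
++~+++
~+~++~
+++~~~
step 12: ~++~~~
~+~~~+
+~+~~~
++~+++
~+~~+~
++~++~

0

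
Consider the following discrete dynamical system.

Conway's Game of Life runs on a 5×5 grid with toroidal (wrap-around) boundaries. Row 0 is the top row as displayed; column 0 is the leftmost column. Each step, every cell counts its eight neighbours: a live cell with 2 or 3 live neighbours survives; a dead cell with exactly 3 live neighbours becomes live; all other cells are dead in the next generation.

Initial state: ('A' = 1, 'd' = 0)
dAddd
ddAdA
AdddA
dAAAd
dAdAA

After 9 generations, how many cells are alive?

2

k=0  dAddd
ddAdA
AdddA
dAAAd
dAdAA
k=1  dAddA
dAdAA
AdddA
dAddd
dAdAA
k=2  dAddd
dAAAd
dAAAA
dAAAd
dAdAA
k=3  dAddA
ddddA
ddddA
ddddd
dAdAA
k=4  ddAdA
dddAA
ddddd
AddAA
ddAAA
k=5  AdAdd
dddAA
Adddd
AdAdd
dAAdd
k=6  AdAdA
AAdAA
AAdAd
AdAdd
AdAAd
k=7  ddddd
ddddd
dddAd
Adddd
AdAdd
k=8  ddddd
ddddd
ddddd
dAddA
dAddd
k=9  ddddd
ddddd
ddddd
Adddd
Adddd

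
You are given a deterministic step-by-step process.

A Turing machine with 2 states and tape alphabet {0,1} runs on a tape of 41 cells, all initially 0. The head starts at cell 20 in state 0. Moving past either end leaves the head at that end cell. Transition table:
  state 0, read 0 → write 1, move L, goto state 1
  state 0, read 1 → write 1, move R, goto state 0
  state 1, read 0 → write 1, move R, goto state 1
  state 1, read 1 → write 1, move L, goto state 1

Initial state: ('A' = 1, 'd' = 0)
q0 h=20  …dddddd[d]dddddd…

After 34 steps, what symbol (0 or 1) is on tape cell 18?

1

k=0  q0 h=20  …dddddd[d]dddddd…
k=1  q1 h=19  …dddddd[d]Addddd…
k=2  q1 h=20  …dddddA[A]dddddd…
k=3  q1 h=19  …dddddd[A]Addddd…
k=4  q1 h=18  …dddddd[d]AAdddd…
k=5  q1 h=19  …dddddA[A]Addddd…
k=6  q1 h=18  …dddddd[A]AAdddd…
k=7  q1 h=17  …dddddd[d]AAAddd…
k=8  q1 h=18  …dddddA[A]AAdddd…
k=9  q1 h=17  …dddddd[A]AAAddd…
k=10  q1 h=16  …dddddd[d]AAAAdd…
k=11  q1 h=17  …dddddA[A]AAAddd…
k=12  q1 h=16  …dddddd[A]AAAAdd…
k=13  q1 h=15  …dddddd[d]AAAAAd…
k=14  q1 h=16  …dddddA[A]AAAAdd…
k=15  q1 h=15  …dddddd[A]AAAAAd…
k=16  q1 h=14  …dddddd[d]AAAAAA…
k=17  q1 h=15  …dddddA[A]AAAAAd…
k=18  q1 h=14  …dddddd[A]AAAAAA…
k=19  q1 h=13  …dddddd[d]AAAAAA…
k=20  q1 h=14  …dddddA[A]AAAAAA…
k=21  q1 h=13  …dddddd[A]AAAAAA…
k=22  q1 h=12  …dddddd[d]AAAAAA…
k=23  q1 h=13  …dddddA[A]AAAAAA…
k=24  q1 h=12  …dddddd[A]AAAAAA…
k=25  q1 h=11  …dddddd[d]AAAAAA…
k=26  q1 h=12  …dddddA[A]AAAAAA…
k=27  q1 h=11  …dddddd[A]AAAAAA…
k=28  q1 h=10  …dddddd[d]AAAAAA…
k=29  q1 h=11  …dddddA[A]AAAAAA…
k=30  q1 h=10  …dddddd[A]AAAAAA…
k=31  q1 h= 9  …dddddd[d]AAAAAA…
k=32  q1 h=10  …dddddA[A]AAAAAA…
k=33  q1 h= 9  …dddddd[A]AAAAAA…
k=34  q1 h= 8  …dddddd[d]AAAAAA…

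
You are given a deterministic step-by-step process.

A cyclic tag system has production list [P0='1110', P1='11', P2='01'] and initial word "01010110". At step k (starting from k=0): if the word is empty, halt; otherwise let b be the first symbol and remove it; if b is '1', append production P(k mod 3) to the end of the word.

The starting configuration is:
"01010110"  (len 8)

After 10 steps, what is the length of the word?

16

0) "01010110"  (len 8)
1) "1010110"  (len 7)
2) "01011011"  (len 8)
3) "1011011"  (len 7)
4) "0110111110"  (len 10)
5) "110111110"  (len 9)
6) "1011111001"  (len 10)
7) "0111110011110"  (len 13)
8) "111110011110"  (len 12)
9) "1111001111001"  (len 13)
10) "1110011110011110"  (len 16)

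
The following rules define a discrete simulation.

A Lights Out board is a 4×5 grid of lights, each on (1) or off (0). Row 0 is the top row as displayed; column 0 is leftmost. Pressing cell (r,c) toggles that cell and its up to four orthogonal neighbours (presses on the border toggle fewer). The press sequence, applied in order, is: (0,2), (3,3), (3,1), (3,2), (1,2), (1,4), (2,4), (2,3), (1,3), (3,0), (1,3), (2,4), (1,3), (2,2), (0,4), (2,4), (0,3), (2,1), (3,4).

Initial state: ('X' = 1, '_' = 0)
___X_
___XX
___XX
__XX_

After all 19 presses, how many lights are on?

11

k=0  ___X_
___XX
___XX
__XX_
k=1  _XX__
__XXX
___XX
__XX_
k=2  _XX__
__XXX
____X
____X
k=3  _XX__
__XXX
_X__X
XXX_X
k=4  _XX__
__XXX
_XX_X
X__XX
k=5  _X___
_X__X
_X__X
X__XX
k=6  _X__X
_X_X_
_X___
X__XX
k=7  _X__X
_X_XX
_X_XX
X__X_
k=8  _X__X
_X__X
_XX__
X____
k=9  _X_XX
_XXX_
_XXX_
X____
k=10  _X_XX
_XXX_
XXXX_
_X___
k=11  _X__X
_X__X
XXX__
_X___
k=12  _X__X
_X___
XXXXX
_X__X
k=13  _X_XX
_XXXX
XXX_X
_X__X
k=14  _X_XX
_X_XX
X__XX
_XX_X
k=15  _X___
_X_X_
X__XX
_XX_X
k=16  _X___
_X_XX
X____
_XX__
k=17  _XXXX
_X__X
X____
_XX__
k=18  _XXXX
____X
_XX__
__X__
k=19  _XXXX
____X
_XX_X
__XXX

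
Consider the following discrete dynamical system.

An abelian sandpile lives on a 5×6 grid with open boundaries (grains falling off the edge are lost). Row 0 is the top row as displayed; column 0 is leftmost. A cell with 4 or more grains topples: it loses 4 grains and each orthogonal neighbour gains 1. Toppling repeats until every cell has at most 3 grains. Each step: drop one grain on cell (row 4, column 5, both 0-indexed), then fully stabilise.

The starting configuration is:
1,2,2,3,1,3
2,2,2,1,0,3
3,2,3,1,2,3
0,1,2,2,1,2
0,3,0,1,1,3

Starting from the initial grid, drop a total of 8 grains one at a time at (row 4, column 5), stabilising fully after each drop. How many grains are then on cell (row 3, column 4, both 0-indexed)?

3

0) 1,2,2,3,1,3
2,2,2,1,0,3
3,2,3,1,2,3
0,1,2,2,1,2
0,3,0,1,1,3
1) 1,2,2,3,1,3
2,2,2,1,0,3
3,2,3,1,2,3
0,1,2,2,1,3
0,3,0,1,2,0
2) 1,2,2,3,1,3
2,2,2,1,0,3
3,2,3,1,2,3
0,1,2,2,1,3
0,3,0,1,2,1
3) 1,2,2,3,1,3
2,2,2,1,0,3
3,2,3,1,2,3
0,1,2,2,1,3
0,3,0,1,2,2
4) 1,2,2,3,1,3
2,2,2,1,0,3
3,2,3,1,2,3
0,1,2,2,1,3
0,3,0,1,2,3
5) 1,2,2,3,2,0
2,2,2,1,1,1
3,2,3,1,3,1
0,1,2,2,2,1
0,3,0,1,3,1
6) 1,2,2,3,2,0
2,2,2,1,1,1
3,2,3,1,3,1
0,1,2,2,2,1
0,3,0,1,3,2
7) 1,2,2,3,2,0
2,2,2,1,1,1
3,2,3,1,3,1
0,1,2,2,2,1
0,3,0,1,3,3
8) 1,2,2,3,2,0
2,2,2,1,1,1
3,2,3,1,3,1
0,1,2,2,3,2
0,3,0,2,0,1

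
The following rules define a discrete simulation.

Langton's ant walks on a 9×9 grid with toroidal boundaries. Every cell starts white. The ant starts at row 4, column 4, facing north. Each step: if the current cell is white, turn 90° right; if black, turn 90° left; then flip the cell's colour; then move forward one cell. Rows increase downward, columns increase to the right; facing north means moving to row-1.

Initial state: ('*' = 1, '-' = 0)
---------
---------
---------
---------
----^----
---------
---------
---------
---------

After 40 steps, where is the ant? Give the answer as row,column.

gen 0: ---------
---------
---------
---------
----^----
---------
---------
---------
---------
gen 1: ---------
---------
---------
---------
----*>---
---------
---------
---------
---------
gen 2: ---------
---------
---------
---------
----**---
-----v---
---------
---------
---------
gen 3: ---------
---------
---------
---------
----**---
----<*---
---------
---------
---------
gen 4: ---------
---------
---------
---------
----^*---
----**---
---------
---------
---------
gen 5: ---------
---------
---------
---------
---<-*---
----**---
---------
---------
---------
gen 6: ---------
---------
---------
---^-----
---*-*---
----**---
---------
---------
---------
gen 7: ---------
---------
---------
---*>----
---*-*---
----**---
---------
---------
---------
gen 8: ---------
---------
---------
---**----
---*v*---
----**---
---------
---------
---------
gen 9: ---------
---------
---------
---**----
---<**---
----**---
---------
---------
---------
gen 10: ---------
---------
---------
---**----
----**---
---v**---
---------
---------
---------
gen 11: ---------
---------
---------
---**----
----**---
--<***---
---------
---------
---------
gen 12: ---------
---------
---------
---**----
--^-**---
--****---
---------
---------
---------
gen 13: ---------
---------
---------
---**----
--*>**---
--****---
---------
---------
---------
gen 14: ---------
---------
---------
---**----
--****---
--*v**---
---------
---------
---------
gen 15: ---------
---------
---------
---**----
--****---
--*->*---
---------
---------
---------
gen 16: ---------
---------
---------
---**----
--**^*---
--*--*---
---------
---------
---------
gen 17: ---------
---------
---------
---**----
--*<-*---
--*--*---
---------
---------
---------
gen 18: ---------
---------
---------
---**----
--*--*---
--*v-*---
---------
---------
---------
gen 19: ---------
---------
---------
---**----
--*--*---
--<*-*---
---------
---------
---------
gen 20: ---------
---------
---------
---**----
--*--*---
---*-*---
--v------
---------
---------
gen 21: ---------
---------
---------
---**----
--*--*---
---*-*---
-<*------
---------
---------
gen 22: ---------
---------
---------
---**----
--*--*---
-^-*-*---
-**------
---------
---------
gen 23: ---------
---------
---------
---**----
--*--*---
-*>*-*---
-**------
---------
---------
gen 24: ---------
---------
---------
---**----
--*--*---
-***-*---
-*v------
---------
---------
gen 25: ---------
---------
---------
---**----
--*--*---
-***-*---
-*->-----
---------
---------
gen 26: ---------
---------
---------
---**----
--*--*---
-***-*---
-*-*-----
---v-----
---------
gen 27: ---------
---------
---------
---**----
--*--*---
-***-*---
-*-*-----
--<*-----
---------
gen 28: ---------
---------
---------
---**----
--*--*---
-***-*---
-*^*-----
--**-----
---------
gen 29: ---------
---------
---------
---**----
--*--*---
-***-*---
-**>-----
--**-----
---------
gen 30: ---------
---------
---------
---**----
--*--*---
-**^-*---
-**------
--**-----
---------
gen 31: ---------
---------
---------
---**----
--*--*---
-*<--*---
-**------
--**-----
---------
gen 32: ---------
---------
---------
---**----
--*--*---
-*---*---
-*v------
--**-----
---------
gen 33: ---------
---------
---------
---**----
--*--*---
-*---*---
-*->-----
--**-----
---------
gen 34: ---------
---------
---------
---**----
--*--*---
-*---*---
-*-*-----
--*v-----
---------
gen 35: ---------
---------
---------
---**----
--*--*---
-*---*---
-*-*-----
--*->----
---------
gen 36: ---------
---------
---------
---**----
--*--*---
-*---*---
-*-*-----
--*-*----
----v----
gen 37: ---------
---------
---------
---**----
--*--*---
-*---*---
-*-*-----
--*-*----
---<*----
gen 38: ---------
---------
---------
---**----
--*--*---
-*---*---
-*-*-----
--*^*----
---**----
gen 39: ---------
---------
---------
---**----
--*--*---
-*---*---
-*-*-----
--**>----
---**----
gen 40: ---------
---------
---------
---**----
--*--*---
-*---*---
-*-*^----
--**-----
---**----

6,4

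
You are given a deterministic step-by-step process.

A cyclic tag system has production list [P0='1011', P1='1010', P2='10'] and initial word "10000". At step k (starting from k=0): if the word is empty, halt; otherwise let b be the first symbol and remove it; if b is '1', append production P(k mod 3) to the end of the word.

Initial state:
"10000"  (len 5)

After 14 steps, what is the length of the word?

13

step 0: "10000"  (len 5)
step 1: "00001011"  (len 8)
step 2: "0001011"  (len 7)
step 3: "001011"  (len 6)
step 4: "01011"  (len 5)
step 5: "1011"  (len 4)
step 6: "01110"  (len 5)
step 7: "1110"  (len 4)
step 8: "1101010"  (len 7)
step 9: "10101010"  (len 8)
step 10: "01010101011"  (len 11)
step 11: "1010101011"  (len 10)
step 12: "01010101110"  (len 11)
step 13: "1010101110"  (len 10)
step 14: "0101011101010"  (len 13)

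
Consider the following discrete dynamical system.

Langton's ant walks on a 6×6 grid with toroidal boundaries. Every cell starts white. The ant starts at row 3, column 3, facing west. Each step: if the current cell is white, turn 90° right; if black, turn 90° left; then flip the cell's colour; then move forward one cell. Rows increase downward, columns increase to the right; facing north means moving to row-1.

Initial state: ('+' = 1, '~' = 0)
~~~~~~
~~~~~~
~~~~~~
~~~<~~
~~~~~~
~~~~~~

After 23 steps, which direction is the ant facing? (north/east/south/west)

north

gen 0: ~~~~~~
~~~~~~
~~~~~~
~~~<~~
~~~~~~
~~~~~~
gen 1: ~~~~~~
~~~~~~
~~~^~~
~~~+~~
~~~~~~
~~~~~~
gen 2: ~~~~~~
~~~~~~
~~~+>~
~~~+~~
~~~~~~
~~~~~~
gen 3: ~~~~~~
~~~~~~
~~~++~
~~~+v~
~~~~~~
~~~~~~
gen 4: ~~~~~~
~~~~~~
~~~++~
~~~<+~
~~~~~~
~~~~~~
gen 5: ~~~~~~
~~~~~~
~~~++~
~~~~+~
~~~v~~
~~~~~~
gen 6: ~~~~~~
~~~~~~
~~~++~
~~~~+~
~~<+~~
~~~~~~
gen 7: ~~~~~~
~~~~~~
~~~++~
~~^~+~
~~++~~
~~~~~~
gen 8: ~~~~~~
~~~~~~
~~~++~
~~+>+~
~~++~~
~~~~~~
gen 9: ~~~~~~
~~~~~~
~~~++~
~~+++~
~~+v~~
~~~~~~
gen 10: ~~~~~~
~~~~~~
~~~++~
~~+++~
~~+~>~
~~~~~~
gen 11: ~~~~~~
~~~~~~
~~~++~
~~+++~
~~+~+~
~~~~v~
gen 12: ~~~~~~
~~~~~~
~~~++~
~~+++~
~~+~+~
~~~<+~
gen 13: ~~~~~~
~~~~~~
~~~++~
~~+++~
~~+^+~
~~~++~
gen 14: ~~~~~~
~~~~~~
~~~++~
~~+++~
~~++>~
~~~++~
gen 15: ~~~~~~
~~~~~~
~~~++~
~~++^~
~~++~~
~~~++~
gen 16: ~~~~~~
~~~~~~
~~~++~
~~+<~~
~~++~~
~~~++~
gen 17: ~~~~~~
~~~~~~
~~~++~
~~+~~~
~~+v~~
~~~++~
gen 18: ~~~~~~
~~~~~~
~~~++~
~~+~~~
~~+~>~
~~~++~
gen 19: ~~~~~~
~~~~~~
~~~++~
~~+~~~
~~+~+~
~~~+v~
gen 20: ~~~~~~
~~~~~~
~~~++~
~~+~~~
~~+~+~
~~~+~>
gen 21: ~~~~~v
~~~~~~
~~~++~
~~+~~~
~~+~+~
~~~+~+
gen 22: ~~~~<+
~~~~~~
~~~++~
~~+~~~
~~+~+~
~~~+~+
gen 23: ~~~~++
~~~~~~
~~~++~
~~+~~~
~~+~+~
~~~+^+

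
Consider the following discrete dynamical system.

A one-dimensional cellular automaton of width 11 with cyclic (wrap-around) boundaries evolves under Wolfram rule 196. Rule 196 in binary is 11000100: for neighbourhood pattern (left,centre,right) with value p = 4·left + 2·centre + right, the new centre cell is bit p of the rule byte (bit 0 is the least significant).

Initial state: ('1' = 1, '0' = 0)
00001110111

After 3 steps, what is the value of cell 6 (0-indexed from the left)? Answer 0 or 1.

1

step 0: 00001110111
step 1: 00000110011
step 2: 00000010001
step 3: 00000010001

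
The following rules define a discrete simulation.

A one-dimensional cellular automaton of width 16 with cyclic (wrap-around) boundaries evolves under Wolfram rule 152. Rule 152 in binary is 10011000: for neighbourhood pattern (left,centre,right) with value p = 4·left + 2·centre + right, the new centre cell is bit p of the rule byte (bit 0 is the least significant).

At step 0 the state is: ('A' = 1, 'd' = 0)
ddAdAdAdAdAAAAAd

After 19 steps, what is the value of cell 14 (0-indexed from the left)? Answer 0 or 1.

0

0) ddAdAdAdAdAAAAAd
1) ddddddddddAAAAdA
2) AdddddddddAAAddd
3) dAddddddddAAdAdd
4) ddAdddddddAdddAd
5) dddAdddddddAdddA
6) AdddAdddddddAddd
7) dAdddAdddddddAdd
8) ddAdddAdddddddAd
9) dddAdddAdddddddA
10) AdddAdddAddddddd
11) dAdddAdddAdddddd
12) ddAdddAdddAddddd
13) dddAdddAdddAdddd
14) ddddAdddAdddAddd
15) dddddAdddAdddAdd
16) ddddddAdddAdddAd
17) dddddddAdddAdddA
18) AdddddddAdddAddd
19) dAdddddddAdddAdd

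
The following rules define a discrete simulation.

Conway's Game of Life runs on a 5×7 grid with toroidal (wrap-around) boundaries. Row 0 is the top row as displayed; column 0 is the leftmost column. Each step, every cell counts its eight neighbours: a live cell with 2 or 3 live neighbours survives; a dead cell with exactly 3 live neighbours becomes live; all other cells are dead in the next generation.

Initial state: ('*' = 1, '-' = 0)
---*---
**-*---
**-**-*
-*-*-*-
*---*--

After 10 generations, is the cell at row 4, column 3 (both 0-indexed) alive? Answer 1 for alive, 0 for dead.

[0] ---*---
**-*---
**-**-*
-*-*-*-
*---*--
[1] *****--
-*-*--*
---*-**
-*-*-*-
--***--
[2] *----*-
-*----*
---*-**
-----**
*----*-
[3] **---*-
----*--
----*--
*------
*---**-
[4] **---*-
----**-
-------
----***
*---**-
[5] **-----
----***
------*
----*-*
**-----
[6] -*---*-
-----**
*---*-*
-----**
-*----*
[7] -----*-
----*--
*---*--
-------
------*
[8] -----*-
----**-
-------
-------
-------
[9] ----**-
----**-
-------
-------
-------
[10] ----**-
----**-
-------
-------
-------

0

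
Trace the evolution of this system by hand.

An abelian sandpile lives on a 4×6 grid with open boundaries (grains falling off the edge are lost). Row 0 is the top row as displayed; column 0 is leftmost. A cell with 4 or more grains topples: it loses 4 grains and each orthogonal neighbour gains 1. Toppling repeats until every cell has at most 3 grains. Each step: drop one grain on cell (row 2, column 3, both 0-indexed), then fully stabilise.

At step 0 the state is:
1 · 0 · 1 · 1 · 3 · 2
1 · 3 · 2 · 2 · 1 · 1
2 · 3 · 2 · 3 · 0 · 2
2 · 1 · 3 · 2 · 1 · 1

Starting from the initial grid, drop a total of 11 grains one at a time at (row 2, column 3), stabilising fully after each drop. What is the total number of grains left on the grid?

k=0  1 · 0 · 1 · 1 · 3 · 2
1 · 3 · 2 · 2 · 1 · 1
2 · 3 · 2 · 3 · 0 · 2
2 · 1 · 3 · 2 · 1 · 1
k=1  1 · 0 · 1 · 1 · 3 · 2
1 · 3 · 2 · 3 · 1 · 1
2 · 3 · 3 · 0 · 1 · 2
2 · 1 · 3 · 3 · 1 · 1
k=2  1 · 0 · 1 · 1 · 3 · 2
1 · 3 · 2 · 3 · 1 · 1
2 · 3 · 3 · 1 · 1 · 2
2 · 1 · 3 · 3 · 1 · 1
k=3  1 · 0 · 1 · 1 · 3 · 2
1 · 3 · 2 · 3 · 1 · 1
2 · 3 · 3 · 2 · 1 · 2
2 · 1 · 3 · 3 · 1 · 1
k=4  1 · 0 · 1 · 1 · 3 · 2
1 · 3 · 2 · 3 · 1 · 1
2 · 3 · 3 · 3 · 1 · 2
2 · 1 · 3 · 3 · 1 · 1
k=5  1 · 1 · 2 · 2 · 3 · 2
2 · 1 · 1 · 1 · 2 · 1
3 · 1 · 3 · 3 · 2 · 2
2 · 3 · 1 · 1 · 2 · 1
k=6  1 · 1 · 2 · 2 · 3 · 2
2 · 1 · 2 · 2 · 2 · 1
3 · 2 · 0 · 1 · 3 · 2
2 · 3 · 2 · 2 · 2 · 1
k=7  1 · 1 · 2 · 2 · 3 · 2
2 · 1 · 2 · 2 · 2 · 1
3 · 2 · 0 · 2 · 3 · 2
2 · 3 · 2 · 2 · 2 · 1
k=8  1 · 1 · 2 · 2 · 3 · 2
2 · 1 · 2 · 2 · 2 · 1
3 · 2 · 0 · 3 · 3 · 2
2 · 3 · 2 · 2 · 2 · 1
k=9  1 · 1 · 2 · 2 · 3 · 2
2 · 1 · 2 · 3 · 3 · 1
3 · 2 · 1 · 1 · 0 · 3
2 · 3 · 2 · 3 · 3 · 1
k=10  1 · 1 · 2 · 2 · 3 · 2
2 · 1 · 2 · 3 · 3 · 1
3 · 2 · 1 · 2 · 0 · 3
2 · 3 · 2 · 3 · 3 · 1
k=11  1 · 1 · 2 · 2 · 3 · 2
2 · 1 · 2 · 3 · 3 · 1
3 · 2 · 1 · 3 · 0 · 3
2 · 3 · 2 · 3 · 3 · 1

49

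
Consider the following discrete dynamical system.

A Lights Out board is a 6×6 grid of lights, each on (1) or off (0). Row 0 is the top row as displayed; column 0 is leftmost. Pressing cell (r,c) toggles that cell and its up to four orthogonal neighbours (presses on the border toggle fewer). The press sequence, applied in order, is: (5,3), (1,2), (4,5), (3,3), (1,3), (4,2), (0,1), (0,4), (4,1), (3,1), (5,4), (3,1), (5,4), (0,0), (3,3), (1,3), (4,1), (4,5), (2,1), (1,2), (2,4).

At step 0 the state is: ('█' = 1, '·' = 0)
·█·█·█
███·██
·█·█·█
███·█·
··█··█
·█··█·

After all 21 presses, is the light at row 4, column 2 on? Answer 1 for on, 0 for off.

gen 0: ·█·█·█
███·██
·█·█·█
███·█·
··█··█
·█··█·
gen 1: ·█·█·█
███·██
·█·█·█
███·█·
··██·█
·███··
gen 2: ·███·█
█··███
·███·█
███·█·
··██·█
·███··
gen 3: ·███·█
█··███
·███·█
███·██
··███·
·███·█
gen 4: ·███·█
█··███
·██··█
██·█·█
··█·█·
·███·█
gen 5: ·██··█
█·█··█
·███·█
██·█·█
··█·█·
·███·█
gen 6: ·██··█
█·█··█
·███·█
████·█
·█·██·
·█·█·█
gen 7: █····█
███··█
·███·█
████·█
·█·██·
·█·█·█
gen 8: █··██·
███·██
·███·█
████·█
·█·██·
·█·█·█
gen 9: █··██·
███·██
·███·█
█·██·█
█·███·
···█·█
gen 10: █··██·
███·██
··██·█
·█·█·█
█████·
···█·█
gen 11: █··██·
███·██
··██·█
·█·█·█
████··
····█·
gen 12: █··██·
███·██
·███·█
█·██·█
█·██··
····█·
gen 13: █··██·
███·██
·███·█
█·██·█
█·███·
···█·█
gen 14: ·█·██·
·██·██
·███·█
█·██·█
█·███·
···█·█
gen 15: ·█·██·
·██·██
·██··█
█···██
█·█·█·
···█·█
gen 16: ·█··█·
·█·█·█
·███·█
█···██
█·█·█·
···█·█
gen 17: ·█··█·
·█·█·█
·███·█
██··██
·█··█·
·█·█·█
gen 18: ·█··█·
·█·█·█
·███·█
██··█·
·█···█
·█·█··
gen 19: ·█··█·
···█·█
█··█·█
█···█·
·█···█
·█·█··
gen 20: ·██·█·
·██··█
█·██·█
█···█·
·█···█
·█·█··
gen 21: ·██·█·
·██·██
█·█·█·
█·····
·█···█
·█·█··

0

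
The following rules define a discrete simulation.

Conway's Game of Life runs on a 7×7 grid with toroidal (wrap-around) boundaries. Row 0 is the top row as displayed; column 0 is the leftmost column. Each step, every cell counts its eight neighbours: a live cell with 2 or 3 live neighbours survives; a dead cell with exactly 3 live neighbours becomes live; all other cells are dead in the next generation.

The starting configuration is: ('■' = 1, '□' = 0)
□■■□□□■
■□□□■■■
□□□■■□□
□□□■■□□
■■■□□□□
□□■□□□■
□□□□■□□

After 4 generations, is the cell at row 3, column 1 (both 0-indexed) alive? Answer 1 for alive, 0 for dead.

[0] □■■□□□■
■□□□■■■
□□□■■□□
□□□■■□□
■■■□□□□
□□■□□□■
□□□□■□□
[1] □■□■■□■
■■■□■□■
□□□□□□■
□■□□■□□
■■■□□□□
■□■■□□□
■■■■□■□
[2] □□□□□□□
□■■□■□■
□□■■□□■
□■■□□□□
■□□□□□□
□□□□■□□
□□□□□■□
[3] □□□□□■□
■■■□□■□
□□□□□■□
■■■■□□□
□■□□□□□
□□□□□□□
□□□□□□□
[4] □■□□□□■
□■□□■■□
□□□■■□□
■■■□□□□
■■□□□□□
□□□□□□□
□□□□□□□

1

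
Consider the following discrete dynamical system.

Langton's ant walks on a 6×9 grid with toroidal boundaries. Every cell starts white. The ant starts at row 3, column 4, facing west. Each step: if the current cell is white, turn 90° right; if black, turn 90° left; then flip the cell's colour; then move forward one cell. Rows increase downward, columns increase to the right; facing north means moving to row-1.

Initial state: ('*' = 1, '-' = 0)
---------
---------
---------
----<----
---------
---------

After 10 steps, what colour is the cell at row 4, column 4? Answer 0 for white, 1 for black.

gen 0: ---------
---------
---------
----<----
---------
---------
gen 1: ---------
---------
----^----
----*----
---------
---------
gen 2: ---------
---------
----*>---
----*----
---------
---------
gen 3: ---------
---------
----**---
----*v---
---------
---------
gen 4: ---------
---------
----**---
----<*---
---------
---------
gen 5: ---------
---------
----**---
-----*---
----v----
---------
gen 6: ---------
---------
----**---
-----*---
---<*----
---------
gen 7: ---------
---------
----**---
---^-*---
---**----
---------
gen 8: ---------
---------
----**---
---*>*---
---**----
---------
gen 9: ---------
---------
----**---
---***---
---*v----
---------
gen 10: ---------
---------
----**---
---***---
---*->---
---------

0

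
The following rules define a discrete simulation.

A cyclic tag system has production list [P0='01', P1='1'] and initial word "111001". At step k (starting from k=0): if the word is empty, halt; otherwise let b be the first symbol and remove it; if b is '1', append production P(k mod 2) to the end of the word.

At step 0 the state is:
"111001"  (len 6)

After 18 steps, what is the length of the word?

7

0) "111001"  (len 6)
1) "1100101"  (len 7)
2) "1001011"  (len 7)
3) "00101101"  (len 8)
4) "0101101"  (len 7)
5) "101101"  (len 6)
6) "011011"  (len 6)
7) "11011"  (len 5)
8) "10111"  (len 5)
9) "011101"  (len 6)
10) "11101"  (len 5)
11) "110101"  (len 6)
12) "101011"  (len 6)
13) "0101101"  (len 7)
14) "101101"  (len 6)
15) "0110101"  (len 7)
16) "110101"  (len 6)
17) "1010101"  (len 7)
18) "0101011"  (len 7)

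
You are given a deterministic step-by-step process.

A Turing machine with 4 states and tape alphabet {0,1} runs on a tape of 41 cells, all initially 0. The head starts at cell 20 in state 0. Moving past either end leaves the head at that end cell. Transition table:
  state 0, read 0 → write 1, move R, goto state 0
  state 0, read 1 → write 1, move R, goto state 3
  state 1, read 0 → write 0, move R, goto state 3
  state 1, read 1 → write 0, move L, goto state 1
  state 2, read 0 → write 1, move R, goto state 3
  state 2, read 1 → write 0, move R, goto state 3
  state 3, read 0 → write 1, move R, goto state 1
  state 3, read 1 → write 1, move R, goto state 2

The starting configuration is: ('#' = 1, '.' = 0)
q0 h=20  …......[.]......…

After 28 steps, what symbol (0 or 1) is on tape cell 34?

1

step 0: q0 h=20  …......[.]......…
step 1: q0 h=21  ….....#[.]......…
step 2: q0 h=22  …....##[.]......…
step 3: q0 h=23  …...###[.]......…
step 4: q0 h=24  …..####[.]......…
step 5: q0 h=25  ….#####[.]......…
step 6: q0 h=26  …######[.]......…
step 7: q0 h=27  …######[.]......…
step 8: q0 h=28  …######[.]......…
step 9: q0 h=29  …######[.]......…
step 10: q0 h=30  …######[.]......…
step 11: q0 h=31  …######[.]......…
step 12: q0 h=32  …######[.]......…
step 13: q0 h=33  …######[.]......…
step 14: q0 h=34  …######[.]......|
step 15: q0 h=35  …######[.].....|
step 16: q0 h=36  …######[.]....|
step 17: q0 h=37  …######[.]...|
step 18: q0 h=38  …######[.]..|
step 19: q0 h=39  …######[.].|
step 20: q0 h=40  …######[.]|
step 21: q0 h=40  …######[#]|
step 22: q3 h=40  …######[#]|
step 23: q2 h=40  …######[#]|
step 24: q3 h=40  …######[.]|
step 25: q1 h=40  …######[#]|
step 26: q1 h=39  …######[#].|
step 27: q1 h=38  …######[#]..|
step 28: q1 h=37  …######[#]...|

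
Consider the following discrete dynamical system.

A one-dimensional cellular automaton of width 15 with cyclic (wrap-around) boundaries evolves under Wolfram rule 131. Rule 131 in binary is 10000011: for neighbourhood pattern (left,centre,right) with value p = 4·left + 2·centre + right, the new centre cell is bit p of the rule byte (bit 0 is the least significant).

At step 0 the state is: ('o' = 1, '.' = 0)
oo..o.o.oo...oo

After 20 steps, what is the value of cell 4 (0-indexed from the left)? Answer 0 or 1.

gen 0: oo..o.o.oo...oo
gen 1: o..o.......oo.o
gen 2: ..o..oooooo....
gen 3: oo..o.oooo..ooo
gen 4: o..o...oo..o.oo
gen 5: ..o..oo...o...o
gen 6: .o..o...oo..oo.
gen 7: o..o..oo...o...
gen 8: ..o..o...oo..oo
gen 9: .o..o..oo...o..
gen 10: o..o..o...oo..o
gen 11: ..o..o..oo...o.
gen 12: oo..o..o...oo..
gen 13: ...o..o..oo...o
gen 14: .oo..o..o...oo.
gen 15: o...o..o..oo...
gen 16: ..oo..o..o...oo
gen 17: .o...o..o..oo..
gen 18: o..oo..o..o...o
gen 19: ..o...o..o..oo.
gen 20: oo..oo..o..o...

1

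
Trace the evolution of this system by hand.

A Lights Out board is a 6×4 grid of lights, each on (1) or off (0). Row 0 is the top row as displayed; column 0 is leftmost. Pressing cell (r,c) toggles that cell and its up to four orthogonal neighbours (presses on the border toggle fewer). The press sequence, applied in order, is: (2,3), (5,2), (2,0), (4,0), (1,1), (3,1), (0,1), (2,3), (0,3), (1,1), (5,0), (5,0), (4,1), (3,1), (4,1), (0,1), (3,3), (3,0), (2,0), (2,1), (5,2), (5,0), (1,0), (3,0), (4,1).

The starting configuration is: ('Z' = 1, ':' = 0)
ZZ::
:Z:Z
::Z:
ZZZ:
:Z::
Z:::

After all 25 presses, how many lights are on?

k=0  ZZ::
:Z:Z
::Z:
ZZZ:
:Z::
Z:::
k=1  ZZ::
:Z::
:::Z
ZZZZ
:Z::
Z:::
k=2  ZZ::
:Z::
:::Z
ZZZZ
:ZZ:
ZZZZ
k=3  ZZ::
ZZ::
ZZ:Z
:ZZZ
:ZZ:
ZZZZ
k=4  ZZ::
ZZ::
ZZ:Z
ZZZZ
Z:Z:
:ZZZ
k=5  Z:::
::Z:
Z::Z
ZZZZ
Z:Z:
:ZZZ
k=6  Z:::
::Z:
ZZ:Z
:::Z
ZZZ:
:ZZZ
k=7  :ZZ:
:ZZ:
ZZ:Z
:::Z
ZZZ:
:ZZZ
k=8  :ZZ:
:ZZZ
ZZZ:
::::
ZZZ:
:ZZZ
k=9  :Z:Z
:ZZ:
ZZZ:
::::
ZZZ:
:ZZZ
k=10  :::Z
Z:::
Z:Z:
::::
ZZZ:
:ZZZ
k=11  :::Z
Z:::
Z:Z:
::::
:ZZ:
Z:ZZ
k=12  :::Z
Z:::
Z:Z:
::::
ZZZ:
:ZZZ
k=13  :::Z
Z:::
Z:Z:
:Z::
::::
::ZZ
k=14  :::Z
Z:::
ZZZ:
Z:Z:
:Z::
::ZZ
k=15  :::Z
Z:::
ZZZ:
ZZZ:
Z:Z:
:ZZZ
k=16  ZZZZ
ZZ::
ZZZ:
ZZZ:
Z:Z:
:ZZZ
k=17  ZZZZ
ZZ::
ZZZZ
ZZ:Z
Z:ZZ
:ZZZ
k=18  ZZZZ
ZZ::
:ZZZ
:::Z
::ZZ
:ZZZ
k=19  ZZZZ
:Z::
Z:ZZ
Z::Z
::ZZ
:ZZZ
k=20  ZZZZ
::::
:Z:Z
ZZ:Z
::ZZ
:ZZZ
k=21  ZZZZ
::::
:Z:Z
ZZ:Z
:::Z
::::
k=22  ZZZZ
::::
:Z:Z
ZZ:Z
Z::Z
ZZ::
k=23  :ZZZ
ZZ::
ZZ:Z
ZZ:Z
Z::Z
ZZ::
k=24  :ZZZ
ZZ::
:Z:Z
:::Z
:::Z
ZZ::
k=25  :ZZZ
ZZ::
:Z:Z
:Z:Z
ZZZZ
Z:::

14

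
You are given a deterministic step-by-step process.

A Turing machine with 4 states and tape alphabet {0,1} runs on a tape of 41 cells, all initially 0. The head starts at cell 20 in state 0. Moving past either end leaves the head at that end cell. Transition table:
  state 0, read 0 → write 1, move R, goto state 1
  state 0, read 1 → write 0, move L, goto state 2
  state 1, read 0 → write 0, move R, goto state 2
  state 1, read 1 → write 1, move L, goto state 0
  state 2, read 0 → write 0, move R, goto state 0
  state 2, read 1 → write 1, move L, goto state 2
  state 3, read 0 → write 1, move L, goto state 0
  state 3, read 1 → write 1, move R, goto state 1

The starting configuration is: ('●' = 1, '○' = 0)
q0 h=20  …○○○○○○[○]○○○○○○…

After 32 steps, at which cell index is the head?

40

k=0  q0 h=20  …○○○○○○[○]○○○○○○…
k=1  q1 h=21  …○○○○○●[○]○○○○○○…
k=2  q2 h=22  …○○○○●○[○]○○○○○○…
k=3  q0 h=23  …○○○●○○[○]○○○○○○…
k=4  q1 h=24  …○○●○○●[○]○○○○○○…
k=5  q2 h=25  …○●○○●○[○]○○○○○○…
k=6  q0 h=26  …●○○●○○[○]○○○○○○…
k=7  q1 h=27  …○○●○○●[○]○○○○○○…
k=8  q2 h=28  …○●○○●○[○]○○○○○○…
k=9  q0 h=29  …●○○●○○[○]○○○○○○…
k=10  q1 h=30  …○○●○○●[○]○○○○○○…
k=11  q2 h=31  …○●○○●○[○]○○○○○○…
k=12  q0 h=32  …●○○●○○[○]○○○○○○…
k=13  q1 h=33  …○○●○○●[○]○○○○○○…
k=14  q2 h=34  …○●○○●○[○]○○○○○○|
k=15  q0 h=35  …●○○●○○[○]○○○○○|
k=16  q1 h=36  …○○●○○●[○]○○○○|
k=17  q2 h=37  …○●○○●○[○]○○○|
k=18  q0 h=38  …●○○●○○[○]○○|
k=19  q1 h=39  …○○●○○●[○]○|
k=20  q2 h=40  …○●○○●○[○]|
k=21  q0 h=40  …○●○○●○[○]|
k=22  q1 h=40  …○●○○●○[●]|
k=23  q0 h=39  …○○●○○●[○]●|
k=24  q1 h=40  …○●○○●●[●]|
k=25  q0 h=39  …○○●○○●[●]●|
k=26  q2 h=38  …●○○●○○[●]○●|
k=27  q2 h=37  …○●○○●○[○]●○●|
k=28  q0 h=38  …●○○●○○[●]○●|
k=29  q2 h=37  …○●○○●○[○]○○●|
k=30  q0 h=38  …●○○●○○[○]○●|
k=31  q1 h=39  …○○●○○●[○]●|
k=32  q2 h=40  …○●○○●○[●]|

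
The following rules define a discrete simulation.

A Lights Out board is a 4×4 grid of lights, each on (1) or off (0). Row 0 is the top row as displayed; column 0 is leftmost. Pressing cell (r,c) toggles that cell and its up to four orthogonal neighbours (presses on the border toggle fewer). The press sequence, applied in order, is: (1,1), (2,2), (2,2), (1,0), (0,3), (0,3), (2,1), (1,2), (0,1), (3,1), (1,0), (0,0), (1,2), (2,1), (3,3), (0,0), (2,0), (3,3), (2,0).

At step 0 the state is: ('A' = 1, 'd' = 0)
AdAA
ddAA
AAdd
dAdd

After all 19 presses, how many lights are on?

0) AdAA
ddAA
AAdd
dAdd
1) AAAA
AAdA
Addd
dAdd
2) AAAA
AAAA
AAAA
dAAd
3) AAAA
AAdA
Addd
dAdd
4) dAAA
dddA
dddd
dAdd
5) dAdd
dddd
dddd
dAdd
6) dAAA
dddA
dddd
dAdd
7) dAAA
dAdA
AAAd
dddd
8) dAdA
ddAd
AAdd
dddd
9) AdAA
dAAd
AAdd
dddd
10) AdAA
dAAd
Addd
AAAd
11) ddAA
AdAd
dddd
AAAd
12) AAAA
ddAd
dddd
AAAd
13) AAdA
dAdA
ddAd
AAAd
14) AAdA
dddA
AAdd
AdAd
15) AAdA
dddA
AAdA
AddA
16) dddA
AddA
AAdA
AddA
17) dddA
dddA
dddA
dddA
18) dddA
dddA
dddd
ddAd
19) dddA
AddA
AAdd
AdAd

7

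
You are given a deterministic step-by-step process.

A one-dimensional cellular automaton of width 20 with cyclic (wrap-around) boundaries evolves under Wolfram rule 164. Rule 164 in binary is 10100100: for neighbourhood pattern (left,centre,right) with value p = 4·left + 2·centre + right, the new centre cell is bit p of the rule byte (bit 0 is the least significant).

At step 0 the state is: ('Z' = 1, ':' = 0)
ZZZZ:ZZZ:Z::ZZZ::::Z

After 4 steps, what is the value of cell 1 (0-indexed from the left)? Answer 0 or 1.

t=0: ZZZZ:ZZZ:Z::ZZZ::::Z
t=1: ZZZ:Z:Z:ZZ:::Z::::::
t=2: :Z:ZZZZZ:::::Z::::::
t=3: :ZZ:ZZZ::::::Z::::::
t=4: :::Z:Z:::::::Z::::::

0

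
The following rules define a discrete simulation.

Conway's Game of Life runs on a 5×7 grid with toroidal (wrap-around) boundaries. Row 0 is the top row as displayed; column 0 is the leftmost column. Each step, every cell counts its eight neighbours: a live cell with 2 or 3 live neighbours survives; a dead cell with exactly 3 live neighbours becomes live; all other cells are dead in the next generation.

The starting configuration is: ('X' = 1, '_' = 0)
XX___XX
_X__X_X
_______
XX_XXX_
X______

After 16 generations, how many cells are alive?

13

t=0: XX___XX
_X__X_X
_______
XX_XXX_
X______
t=1: _X___X_
_X____X
_XXX__X
XX__X_X
__X____
t=2: XXX____
_X___XX
___X__X
_____XX
__X__XX
t=3: __X____
_X___XX
____X__
X___X__
__X__X_
t=4: _XX__XX
_____X_
X___X_X
___XXX_
_X_X___
t=5: XXX_XXX
_X__X__
___X__X
X_XX_XX
XX_X__X
t=6: ____X__
_X__X__
_X_X__X
___X_X_
_______
t=7: _______
X_XXXX_
X__X_X_
__X_X__
____X__
t=8: _____X_
_XXX_X_
_____X_
____XX_
___X___
t=9: ___X___
__X__XX
__XX_XX
____XX_
_____X_
t=10: ____XXX
__X__XX
__XX___
___X___
_____X_
t=11: ____X__
__X___X
__XXX__
__XXX__
_____XX
t=12: ______X
__X_XX_
_X__XX_
__X____
_____X_
t=13: ____X_X
___XX_X
_XX_XX_
____XX_
_______
t=14: ___XX__
X_X___X
__X___X
___XXX_
____X__
t=15: ___XXX_
XXX__XX
XXX_X_X
___XXX_
_______
t=16: XXXXXX_
_______
_______
XXXXXXX
_______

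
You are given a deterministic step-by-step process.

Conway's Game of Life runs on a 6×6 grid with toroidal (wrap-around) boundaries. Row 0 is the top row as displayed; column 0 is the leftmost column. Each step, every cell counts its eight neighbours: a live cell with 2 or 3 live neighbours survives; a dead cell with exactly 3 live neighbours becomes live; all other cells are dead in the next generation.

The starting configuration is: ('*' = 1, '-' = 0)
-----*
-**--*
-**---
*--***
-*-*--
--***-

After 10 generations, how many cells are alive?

12

0) -----*
-**--*
-**---
*--***
-*-*--
--***-
1) **---*
-**---
------
*--***
**----
--***-
2) *---**
-**---
******
**--**
**----
--***-
3) *---**
------
------
------
------
--***-
4) ----**
-----*
------
------
---*--
---**-
5) ---*-*
----**
------
------
---**-
---*-*
6) *--*-*
----**
------
------
---**-
--**-*
7) *-**--
*---**
------
------
--***-
*-*--*
8) --**--
**-***
-----*
---*--
-*****
*----*
9) --**--
**-*-*
--**-*
*--*-*
-***-*
*----*
10) --**--
**---*
---*--
-----*
-***--
*----*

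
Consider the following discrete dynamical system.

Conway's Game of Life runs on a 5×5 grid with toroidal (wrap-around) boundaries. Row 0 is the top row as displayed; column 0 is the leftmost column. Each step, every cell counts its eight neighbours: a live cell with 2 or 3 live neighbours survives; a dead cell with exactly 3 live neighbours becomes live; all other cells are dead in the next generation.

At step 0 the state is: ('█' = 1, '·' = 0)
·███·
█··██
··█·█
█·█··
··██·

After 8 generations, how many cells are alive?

0) ·███·
█··██
··█·█
█·█··
··██·
1) ██···
█····
··█··
··█·█
····█
2) ██··█
█····
·█·█·
·····
·█·██
3) ·███·
··█··
·····
█··██
·████
4) █···█
·███·
···██
██···
·····
5) █████
·██··
···██
█···█
·█··█
6) ····█
·····
·████
·····
·····
7) ·····
█·█·█
··██·
··██·
·····
8) ·····
·██·█
·····
··██·
·····

5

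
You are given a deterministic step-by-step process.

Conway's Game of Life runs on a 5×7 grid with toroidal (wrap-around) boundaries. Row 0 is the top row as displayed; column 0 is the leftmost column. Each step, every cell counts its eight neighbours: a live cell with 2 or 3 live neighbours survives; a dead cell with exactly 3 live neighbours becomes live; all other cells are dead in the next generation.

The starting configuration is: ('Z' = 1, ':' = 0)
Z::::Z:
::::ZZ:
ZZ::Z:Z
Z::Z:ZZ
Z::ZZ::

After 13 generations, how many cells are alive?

step 0: Z::::Z:
::::ZZ:
ZZ::Z:Z
Z::Z:ZZ
Z::ZZ::
step 1: :::Z:Z:
:Z::Z::
:Z:Z:::
::ZZ:::
ZZ:Z:::
step 2: ZZ:Z:::
:::ZZ::
:Z:ZZ::
Z::ZZ::
:Z:Z:::
step 3: ZZ:Z:::
ZZ:::::
:::::Z:
ZZ:::::
:Z:Z:::
step 4: :::::::
ZZZ:::Z
::::::Z
ZZZ::::
:::::::
step 5: ZZ:::::
ZZ::::Z
::::::Z
ZZ:::::
:Z:::::
step 6: ::Z:::Z
:Z::::Z
::::::Z
ZZ:::::
::Z::::
step 7: ZZZ::::
:::::ZZ
:Z::::Z
ZZ:::::
Z:Z::::
step 8: Z:Z::::
::Z::ZZ
:Z:::ZZ
::Z:::Z
::Z:::Z
step 9: Z:ZZ:Z:
::Z::Z:
:ZZ::::
:ZZ:::Z
Z:ZZ::Z
step 10: Z::::Z:
::::Z:Z
Z::Z:::
::::::Z
::::ZZ:
step 11: :::::::
Z:::ZZZ
Z::::ZZ
::::ZZZ
::::ZZ:
step 12: :::::::
Z:::Z::
:::::::
Z::::::
::::Z:Z
step 13: :::::Z:
:::::::
:::::::
:::::::
:::::::

1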